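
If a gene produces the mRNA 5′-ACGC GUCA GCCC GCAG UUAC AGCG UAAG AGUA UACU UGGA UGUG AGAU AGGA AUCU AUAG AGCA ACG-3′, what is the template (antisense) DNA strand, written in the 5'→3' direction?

5'-CGTTGCTCTATAGATTCCTATCTCACATCCAAGTATACTCTTACGCTGTAACTGCGGGCTGACGCGT-3'

Replace U with T to get the coding DNA strand: ACGCGTCAGCCCGCAGTTACAGCGTAAGAGTATACTTGGATGTGAGATAGGAATCTATAGAGCAACG. The template strand is its reverse complement (complement TGCGCAGTCGGGCGTCAATGTCGCATTCTCATATGAACCTACACTCTATCCTTAGATATCTCGTTGC, then reverse).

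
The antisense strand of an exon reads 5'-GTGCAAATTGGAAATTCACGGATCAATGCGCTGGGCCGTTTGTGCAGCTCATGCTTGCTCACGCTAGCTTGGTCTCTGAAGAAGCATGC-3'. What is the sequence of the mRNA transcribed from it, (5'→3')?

RNA polymerase reads the template 3'→5' and synthesizes mRNA 5'→3' by base-pairing (A→U, T→A, G↔C). The complement of the template is CACGTTTAACCTTTAAGTGCCTAGTTACGCGACCCGGCAAACACGTCGAGTACGAACGAGTGCGATCGAACCAGAGACTTCTTCGTACG; antiparallel, so 5'→3' the coding strand is GCATGCTTCTTCAGAGACCAAGCTAGCGTGAGCAAGCATGAGCTGCACAAACGGCCCAGCGCATTGATCCGTGAATTTCCAATTTGCAC. Replace T with U for the mRNA.

5'-GCAUGCUUCUUCAGAGACCAAGCUAGCGUGAGCAAGCAUGAGCUGCACAAACGGCCCAGCGCAUUGAUCCGUGAAUUUCCAAUUUGCAC-3'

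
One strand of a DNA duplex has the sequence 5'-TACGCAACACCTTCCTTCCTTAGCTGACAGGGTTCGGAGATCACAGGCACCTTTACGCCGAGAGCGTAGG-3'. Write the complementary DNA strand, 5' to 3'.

5′-CCTACGCTCTCGGCGTAAAGGTGCCTGTGATCTCCGAACCCTGTCAGCTAAGGAAGGAAGGTGTTGCGTA-3′

The complement of TACGCAACACCTTCCTTCCTTAGCTGACAGGGTTCGGAGATCACAGGCACCTTTACGCCGAGAGCGTAGG is ATGCGTTGTGGAAGGAAGGAATCGACTGTCCCAAGCCTCTAGTGTCCGTGGAAATGCGGCTCTCGCATCC (A↔T, G↔C). DNA strands are antiparallel, so the complementary strand runs 3'→5'; reversing gives the 5'→3' form.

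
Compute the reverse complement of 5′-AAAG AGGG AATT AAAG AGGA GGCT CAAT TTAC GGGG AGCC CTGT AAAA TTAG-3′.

Complement each base (A↔T, G↔C): TTTCTCCCTTAATTTCTCCTCCGAGTTAAATGCCCCTCGGGACATTTTAATC. Then reverse.

5'-CTAATTTTACAGGGCTCCCCGTAAATTGAGCCTCCTCTTTAATTCCCTCTTT-3'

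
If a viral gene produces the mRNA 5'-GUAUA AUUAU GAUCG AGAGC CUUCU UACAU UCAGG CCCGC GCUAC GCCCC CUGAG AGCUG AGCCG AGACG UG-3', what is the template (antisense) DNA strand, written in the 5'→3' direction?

Replace U with T to get the coding DNA strand: GTATAATTATGATCGAGAGCCTTCTTACATTCAGGCCCGCGCTACGCCCCCTGAGAGCTGAGCCGAGACGTG. The template strand is its reverse complement (complement CATATTAATACTAGCTCTCGGAAGAATGTAAGTCCGGGCGCGATGCGGGGGACTCTCGACTCGGCTCTGCAC, then reverse).

5'-CACGTCTCGGCTCAGCTCTCAGGGGGCGTAGCGCGGGCCTGAATGTAAGAAGGCTCTCGATCATAATTATAC-3'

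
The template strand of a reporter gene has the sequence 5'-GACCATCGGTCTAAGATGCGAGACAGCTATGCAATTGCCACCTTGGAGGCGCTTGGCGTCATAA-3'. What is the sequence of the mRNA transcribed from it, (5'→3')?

The mRNA has the sequence of the coding strand (reverse complement of the template) with T→U. Reverse complement of GACCATCGGTCTAAGATGCGAGACAGCTATGCAATTGCCACCTTGGAGGCGCTTGGCGTCATAA is TTATGACGCCAAGCGCCTCCAAGGTGGCAATTGCATAGCTGTCTCGCATCTTAGACCGATGGTC; then T→U.

5′-UUAUGACGCCAAGCGCCUCCAAGGUGGCAAUUGCAUAGCUGUCUCGCAUCUUAGACCGAUGGUC-3′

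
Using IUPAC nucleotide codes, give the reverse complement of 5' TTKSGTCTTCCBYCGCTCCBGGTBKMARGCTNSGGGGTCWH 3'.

Standard pairs A↔T, G↔C; ambiguity codes pair R↔Y, M↔K, W↔W, S↔S, B↔V, H↔D, N↔N. Complement (AAMSCAGAAGGVRGCGAGGVCCAVMKTYCGANSCCCCAGWD), then reverse for 5'→3'.

5'-DWGACCCCSNAGCYTKMVACCVGGAGCGRVGGAAGACSMAA-3'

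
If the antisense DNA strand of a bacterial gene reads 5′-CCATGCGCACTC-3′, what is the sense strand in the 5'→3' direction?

The coding strand is complementary and antiparallel to the template: take the complement (A↔T, G↔C) and reverse.

5'-GAGTGCGCATGG-3'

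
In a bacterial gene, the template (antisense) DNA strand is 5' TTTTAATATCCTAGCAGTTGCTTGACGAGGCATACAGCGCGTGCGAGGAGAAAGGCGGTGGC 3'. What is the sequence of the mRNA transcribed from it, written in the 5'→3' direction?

5'-GCCACCGCCUUUCUCCUCGCACGCGCUGUAUGCCUCGUCAAGCAACUGCUAGGAUAUUAAAA-3'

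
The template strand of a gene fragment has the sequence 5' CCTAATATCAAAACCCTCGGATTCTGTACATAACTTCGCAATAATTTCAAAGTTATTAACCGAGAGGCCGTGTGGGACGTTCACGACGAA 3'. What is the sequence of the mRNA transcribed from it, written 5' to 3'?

RNA polymerase reads the template 3'→5' and synthesizes mRNA 5'→3' by base-pairing (A→U, T→A, G↔C). The complement of the template is GGATTATAGTTTTGGGAGCCTAAGACATGTATTGAAGCGTTATTAAAGTTTCAATAATTGGCTCTCCGGCACACCCTGCAAGTGCTGCTT; antiparallel, so 5'→3' the coding strand is TTCGTCGTGAACGTCCCACACGGCCTCTCGGTTAATAACTTTGAAATTATTGCGAAGTTATGTACAGAATCCGAGGGTTTTGATATTAGG. Replace T with U for the mRNA.

5′-UUCGUCGUGAACGUCCCACACGGCCUCUCGGUUAAUAACUUUGAAAUUAUUGCGAAGUUAUGUACAGAAUCCGAGGGUUUUGAUAUUAGG-3′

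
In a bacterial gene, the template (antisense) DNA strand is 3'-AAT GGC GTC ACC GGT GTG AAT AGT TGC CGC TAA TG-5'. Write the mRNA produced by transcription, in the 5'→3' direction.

5'-UUACCGCAGUGGCCACACUUAUCAACGGCGAUUAC-3'

Reading the template 3'→5' as shown, RNA polymerase pairs each base (A→U, T→A, G↔C) to build mRNA 5'→3' directly.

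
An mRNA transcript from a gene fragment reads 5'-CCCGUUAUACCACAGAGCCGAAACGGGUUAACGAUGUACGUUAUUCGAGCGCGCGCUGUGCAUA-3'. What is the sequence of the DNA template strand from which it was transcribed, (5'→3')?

5'-TATGCACAGCGCGCGCTCGAATAACGTACATCGTTAACCCGTTTCGGCTCTGTGGTATAACGGG-3'

Replace U with T to get the coding DNA strand: CCCGTTATACCACAGAGCCGAAACGGGTTAACGATGTACGTTATTCGAGCGCGCGCTGTGCATA. The template strand is its reverse complement (complement GGGCAATATGGTGTCTCGGCTTTGCCCAATTGCTACATGCAATAAGCTCGCGCGCGACACGTAT, then reverse).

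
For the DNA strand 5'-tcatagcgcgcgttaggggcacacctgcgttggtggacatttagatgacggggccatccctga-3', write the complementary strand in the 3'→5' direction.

3′-AGTATCGCGCGCAATCCCCGTGTGGACGCAACCACCTGTAAATCTACTGCCCCGGTAGGGACT-5′

Base-pairing A↔T, G↔C gives the complement. The complementary strand is antiparallel, so paired with a 5'→3' strand it runs 3'→5'.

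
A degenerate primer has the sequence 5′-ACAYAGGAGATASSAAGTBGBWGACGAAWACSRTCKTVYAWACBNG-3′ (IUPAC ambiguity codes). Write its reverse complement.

5′-CNVGTWTRBAMGAYSGTWTTCGTCWVCVACTTSSTATCTCCTRTGT-3′

Standard pairs A↔T, G↔C; ambiguity codes pair R↔Y, K↔M, W↔W, S↔S, B↔V, N↔N. Complement (TGTRTCCTCTATSSTTCAVCVWCTGCTTWTGSYAGMABRTWTGVNC), then reverse for 5'→3'.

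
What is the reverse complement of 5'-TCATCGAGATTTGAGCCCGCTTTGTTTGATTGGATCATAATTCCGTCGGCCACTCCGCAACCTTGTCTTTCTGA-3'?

5'-TCAGAAAGACAAGGTTGCGGAGTGGCCGACGGAATTATGATCCAATCAAACAAAGCGGGCTCAAATCTCGATGA-3'

Reading the sequence 3'→5' and pairing each base (A↔T, G↔C) gives the reverse complement directly.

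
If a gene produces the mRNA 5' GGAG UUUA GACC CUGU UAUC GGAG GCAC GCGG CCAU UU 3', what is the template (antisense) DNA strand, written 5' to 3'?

5'-AAATGGCCGCGTGCCTCCGATAACAGGGTCTAAACTCC-3'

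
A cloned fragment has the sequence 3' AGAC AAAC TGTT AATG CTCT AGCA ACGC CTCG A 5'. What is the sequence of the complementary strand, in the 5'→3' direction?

5'-TCTGTTTGACAATTACGAGATCGTTGCGGAGCT-3'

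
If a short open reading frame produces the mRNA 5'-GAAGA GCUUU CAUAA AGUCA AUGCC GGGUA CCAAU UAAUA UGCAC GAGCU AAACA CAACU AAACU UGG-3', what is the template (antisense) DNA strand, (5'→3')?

5'-CCAAGTTTAGTTGTGTTTAGCTCGTGCATATTAATTGGTACCCGGCATTGACTTTATGAAAGCTCTTC-3'

Replace U with T to get the coding DNA strand: GAAGAGCTTTCATAAAGTCAATGCCGGGTACCAATTAATATGCACGAGCTAAACACAACTAAACTTGG. The template strand is its reverse complement (complement CTTCTCGAAAGTATTTCAGTTACGGCCCATGGTTAATTATACGTGCTCGATTTGTGTTGATTTGAACC, then reverse).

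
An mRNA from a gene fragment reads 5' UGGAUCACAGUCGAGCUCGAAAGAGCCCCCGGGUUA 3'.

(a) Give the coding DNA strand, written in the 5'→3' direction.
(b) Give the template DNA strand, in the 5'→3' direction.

(a) 5'-TGGATCACAGTCGAGCTCGAAAGAGCCCCCGGGTTA-3'
(b) 5'-TAACCCGGGGGCTCTTTCGAGCTCGACTGTGATCCA-3'

(a) The coding strand matches the mRNA with U→T.
(b) The template strand is the reverse complement of the coding strand.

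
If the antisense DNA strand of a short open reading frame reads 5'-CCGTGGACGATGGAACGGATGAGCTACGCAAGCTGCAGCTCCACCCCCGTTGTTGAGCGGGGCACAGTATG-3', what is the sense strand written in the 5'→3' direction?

5'-CATACTGTGCCCCGCTCAACAACGGGGGTGGAGCTGCAGCTTGCGTAGCTCATCCGTTCCATCGTCCACGG-3'

The coding strand is complementary and antiparallel to the template: take the complement (A↔T, G↔C) and reverse.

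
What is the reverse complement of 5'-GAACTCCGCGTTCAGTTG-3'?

Reading the sequence 3'→5' and pairing each base (A↔T, G↔C) gives the reverse complement directly.

5'-CAACTGAACGCGGAGTTC-3'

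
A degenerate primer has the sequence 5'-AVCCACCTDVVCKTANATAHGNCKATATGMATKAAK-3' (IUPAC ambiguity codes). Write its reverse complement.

5'-MTTMATKCATATMGNCDTATNTAMGBBHAGGTGGBT-3'

Standard pairs A↔T, G↔C; ambiguity codes pair M↔K, D↔H, V↔B, N↔N. Complement (TBGGTGGAHBBGMATNTATDCNGMTATACKTAMTTM), then reverse for 5'→3'.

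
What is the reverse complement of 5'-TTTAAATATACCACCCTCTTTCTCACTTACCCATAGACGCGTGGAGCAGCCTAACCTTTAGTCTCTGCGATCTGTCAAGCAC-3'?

Reading the sequence 3'→5' and pairing each base (A↔T, G↔C) gives the reverse complement directly.

5'-GTGCTTGACAGATCGCAGAGACTAAAGGTTAGGCTGCTCCACGCGTCTATGGGTAAGTGAGAAAGAGGGTGGTATATTTAAA-3'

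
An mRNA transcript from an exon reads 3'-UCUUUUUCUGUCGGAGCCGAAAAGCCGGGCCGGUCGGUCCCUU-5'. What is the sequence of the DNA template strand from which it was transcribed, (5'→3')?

5'-AGAAAAAGACAGCCTCGGCTTTTCGGCCCGGCCAGCCAGGGAA-3'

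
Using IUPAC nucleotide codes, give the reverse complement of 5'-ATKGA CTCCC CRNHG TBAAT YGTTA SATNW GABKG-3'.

5'-CMVTCWNATSTAACRATTVACDNYGGGGAGTCMAT-3'

Standard pairs A↔T, G↔C; ambiguity codes pair R↔Y, K↔M, W↔W, S↔S, B↔V, H↔D, N↔N. Complement (TAMCTGAGGGGYNDCAVTTARCAATSTANWCTVMC), then reverse for 5'→3'.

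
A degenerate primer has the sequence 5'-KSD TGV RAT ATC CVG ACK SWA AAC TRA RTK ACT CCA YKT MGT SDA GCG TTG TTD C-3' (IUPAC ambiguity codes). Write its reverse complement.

Standard pairs A↔T, G↔C; ambiguity codes pair R↔Y, M↔K, W↔W, S↔S, D↔H, V↔B. Complement (MSHACBYTATAGGBCTGMSWTTTGAYTYAMTGAGGTRMAKCASHTCGCAACAAHG), then reverse for 5'→3'.

5'-GHAACAACGCTHSACKAMRTGGAGTMAYTYAGTTTWSMGTCBGGATATYBCAHSM-3'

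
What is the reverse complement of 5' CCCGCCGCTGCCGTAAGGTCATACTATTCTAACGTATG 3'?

Complement each base (A↔T, G↔C): GGGCGGCGACGGCATTCCAGTATGATAAGATTGCATAC. Then reverse.

5'-CATACGTTAGAATAGTATGACCTTACGGCAGCGGCGGG-3'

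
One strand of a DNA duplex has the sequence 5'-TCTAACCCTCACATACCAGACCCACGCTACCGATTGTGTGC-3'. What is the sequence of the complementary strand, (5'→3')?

5'-GCACACAATCGGTAGCGTGGGTCTGGTATGTGAGGGTTAGA-3'

The complement of TCTAACCCTCACATACCAGACCCACGCTACCGATTGTGTGC is AGATTGGGAGTGTATGGTCTGGGTGCGATGGCTAACACACG (A↔T, G↔C). DNA strands are antiparallel, so the complementary strand runs 3'→5'; reversing gives the 5'→3' form.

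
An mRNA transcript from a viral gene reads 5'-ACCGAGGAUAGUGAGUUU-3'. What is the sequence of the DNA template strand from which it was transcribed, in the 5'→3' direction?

5'-AAACTCACTATCCTCGGT-3'

Replace U with T to get the coding DNA strand: ACCGAGGATAGTGAGTTT. The template strand is its reverse complement (complement TGGCTCCTATCACTCAAA, then reverse).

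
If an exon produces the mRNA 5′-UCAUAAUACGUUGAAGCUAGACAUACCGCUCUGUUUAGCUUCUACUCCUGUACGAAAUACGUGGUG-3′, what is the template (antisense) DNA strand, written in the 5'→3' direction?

5′-CACCACGTATTTCGTACAGGAGTAGAAGCTAAACAGAGCGGTATGTCTAGCTTCAACGTATTATGA-3′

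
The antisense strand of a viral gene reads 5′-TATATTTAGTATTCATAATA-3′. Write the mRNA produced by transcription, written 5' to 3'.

RNA polymerase reads the template 3'→5' and synthesizes mRNA 5'→3' by base-pairing (A→U, T→A, G↔C). The complement of the template is ATATAAATCATAAGTATTAT; antiparallel, so 5'→3' the coding strand is TATTATGAATACTAAATATA. Replace T with U for the mRNA.

5'-UAUUAUGAAUACUAAAUAUA-3'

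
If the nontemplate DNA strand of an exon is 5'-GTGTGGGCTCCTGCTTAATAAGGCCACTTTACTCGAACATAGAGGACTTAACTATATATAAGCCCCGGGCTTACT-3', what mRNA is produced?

5'-GUGUGGGCUCCUGCUUAAUAAGGCCACUUUACUCGAACAUAGAGGACUUAACUAUAUAUAAGCCCCGGGCUUACU-3'

mRNA has the coding-strand sequence with U in place of T.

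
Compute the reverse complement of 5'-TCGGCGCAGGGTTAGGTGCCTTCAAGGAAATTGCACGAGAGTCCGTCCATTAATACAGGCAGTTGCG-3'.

5′-CGCAACTGCCTGTATTAATGGACGGACTCTCGTGCAATTTCCTTGAAGGCACCTAACCCTGCGCCGA-3′

Reading the sequence 3'→5' and pairing each base (A↔T, G↔C) gives the reverse complement directly.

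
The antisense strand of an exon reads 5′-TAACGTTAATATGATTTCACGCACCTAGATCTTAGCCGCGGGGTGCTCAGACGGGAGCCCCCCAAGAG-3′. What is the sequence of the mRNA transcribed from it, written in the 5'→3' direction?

5′-CUCUUGGGGGGCUCCCGUCUGAGCACCCCGCGGCUAAGAUCUAGGUGCGUGAAAUCAUAUUAACGUUA-3′

RNA polymerase reads the template 3'→5' and synthesizes mRNA 5'→3' by base-pairing (A→U, T→A, G↔C). The complement of the template is ATTGCAATTATACTAAAGTGCGTGGATCTAGAATCGGCGCCCCACGAGTCTGCCCTCGGGGGGTTCTC; antiparallel, so 5'→3' the coding strand is CTCTTGGGGGGCTCCCGTCTGAGCACCCCGCGGCTAAGATCTAGGTGCGTGAAATCATATTAACGTTA. Replace T with U for the mRNA.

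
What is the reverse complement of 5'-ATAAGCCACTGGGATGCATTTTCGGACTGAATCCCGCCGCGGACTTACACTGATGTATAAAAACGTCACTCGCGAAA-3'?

5'-TTTCGCGAGTGACGTTTTTATACATCAGTGTAAGTCCGCGGCGGGATTCAGTCCGAAAATGCATCCCAGTGGCTTAT-3'

Complement each base (A↔T, G↔C): TATTCGGTGACCCTACGTAAAAGCCTGACTTAGGGCGGCGCCTGAATGTGACTACATATTTTTGCAGTGAGCGCTTT. Then reverse.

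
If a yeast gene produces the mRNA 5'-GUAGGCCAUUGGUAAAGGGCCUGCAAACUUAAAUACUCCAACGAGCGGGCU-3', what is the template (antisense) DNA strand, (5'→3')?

5'-AGCCCGCTCGTTGGAGTATTTAAGTTTGCAGGCCCTTTACCAATGGCCTAC-3'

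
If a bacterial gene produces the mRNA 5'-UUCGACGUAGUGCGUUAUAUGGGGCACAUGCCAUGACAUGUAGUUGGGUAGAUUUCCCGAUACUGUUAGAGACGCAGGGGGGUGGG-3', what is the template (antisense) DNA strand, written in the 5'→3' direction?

Replace U with T to get the coding DNA strand: TTCGACGTAGTGCGTTATATGGGGCACATGCCATGACATGTAGTTGGGTAGATTTCCCGATACTGTTAGAGACGCAGGGGGGTGGG. The template strand is its reverse complement (complement AAGCTGCATCACGCAATATACCCCGTGTACGGTACTGTACATCAACCCATCTAAAGGGCTATGACAATCTCTGCGTCCCCCCACCC, then reverse).

5'-CCCACCCCCCTGCGTCTCTAACAGTATCGGGAAATCTACCCAACTACATGTCATGGCATGTGCCCCATATAACGCACTACGTCGAA-3'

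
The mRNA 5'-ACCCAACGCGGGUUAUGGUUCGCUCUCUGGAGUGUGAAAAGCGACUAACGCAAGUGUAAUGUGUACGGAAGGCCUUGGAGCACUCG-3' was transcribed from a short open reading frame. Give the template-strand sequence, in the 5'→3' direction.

5′-CGAGTGCTCCAAGGCCTTCCGTACACATTACACTTGCGTTAGTCGCTTTTCACACTCCAGAGAGCGAACCATAACCCGCGTTGGGT-3′

Replace U with T to get the coding DNA strand: ACCCAACGCGGGTTATGGTTCGCTCTCTGGAGTGTGAAAAGCGACTAACGCAAGTGTAATGTGTACGGAAGGCCTTGGAGCACTCG. The template strand is its reverse complement (complement TGGGTTGCGCCCAATACCAAGCGAGAGACCTCACACTTTTCGCTGATTGCGTTCACATTACACATGCCTTCCGGAACCTCGTGAGC, then reverse).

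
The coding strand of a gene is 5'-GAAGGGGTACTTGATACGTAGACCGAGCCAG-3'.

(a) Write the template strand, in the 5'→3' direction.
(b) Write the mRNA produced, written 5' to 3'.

(a) 5'-CTGGCTCGGTCTACGTATCAAGTACCCCTTC-3'
(b) 5'-GAAGGGGUACUUGAUACGUAGACCGAGCCAG-3'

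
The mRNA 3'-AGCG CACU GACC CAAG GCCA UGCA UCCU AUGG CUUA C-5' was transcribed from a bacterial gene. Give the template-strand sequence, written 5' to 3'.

5'-TCGCGTGACTGGGTTCCGGTACGTAGGATACCGAATG-3'

Written 5'→3' the mRNA is CAUUCGGUAUCCUACGUACCGGAACCCAGUCACGCGA, so the coding DNA strand is CATTCGGTATCCTACGTACCGGAACCCAGTCACGCGA. The template is its reverse complement.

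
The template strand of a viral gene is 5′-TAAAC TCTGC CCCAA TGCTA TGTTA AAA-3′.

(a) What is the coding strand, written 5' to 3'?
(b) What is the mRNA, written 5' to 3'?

(a) The coding strand is the reverse complement of the template: complement ATTTGAGACGGGGTTACGATACAATTTT, then reverse.
(b) mRNA has the coding-strand sequence with T→U.

(a) 5'-TTTTAACATAGCATTGGGGCAGAGTTTA-3'
(b) 5'-UUUUAACAUAGCAUUGGGGCAGAGUUUA-3'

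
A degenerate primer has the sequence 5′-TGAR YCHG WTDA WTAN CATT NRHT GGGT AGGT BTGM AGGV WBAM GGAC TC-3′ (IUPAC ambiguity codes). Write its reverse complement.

5'-GAGTCCKTVWBCCTKCAVACCTACCCADYNAATGNTAWTHAWCDGRYTCA-3'

Standard pairs A↔T, G↔C; ambiguity codes pair R↔Y, M↔K, W↔W, B↔V, D↔H, N↔N. Complement (ACTYRGDCWAHTWATNGTAANYDACCCATCCAVACKTCCBWVTKCCTGAG), then reverse for 5'→3'.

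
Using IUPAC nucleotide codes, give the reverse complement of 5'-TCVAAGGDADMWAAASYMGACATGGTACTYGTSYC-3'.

Standard pairs A↔T, G↔C; ambiguity codes pair Y↔R, M↔K, W↔W, S↔S, D↔H, V↔B. Complement (AGBTTCCHTHKWTTTSRKCTGTACCATGARCASRG), then reverse for 5'→3'.

5'-GRSACRAGTACCATGTCKRSTTTWKHTHCCTTBGA-3'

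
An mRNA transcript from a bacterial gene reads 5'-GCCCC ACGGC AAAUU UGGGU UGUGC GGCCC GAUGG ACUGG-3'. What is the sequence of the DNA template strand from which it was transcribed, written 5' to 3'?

Replace U with T to get the coding DNA strand: GCCCCACGGCAAATTTGGGTTGTGCGGCCCGATGGACTGG. The template strand is its reverse complement (complement CGGGGTGCCGTTTAAACCCAACACGCCGGGCTACCTGACC, then reverse).

5'-CCAGTCCATCGGGCCGCACAACCCAAATTTGCCGTGGGGC-3'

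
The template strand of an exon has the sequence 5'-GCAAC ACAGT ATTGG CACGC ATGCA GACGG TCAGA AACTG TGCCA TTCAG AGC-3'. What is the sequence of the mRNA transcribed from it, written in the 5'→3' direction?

RNA polymerase reads the template 3'→5' and synthesizes mRNA 5'→3' by base-pairing (A→U, T→A, G↔C). The complement of the template is CGTTGTGTCATAACCGTGCGTACGTCTGCCAGTCTTTGACACGGTAAGTCTCG; antiparallel, so 5'→3' the coding strand is GCTCTGAATGGCACAGTTTCTGACCGTCTGCATGCGTGCCAATACTGTGTTGC. Replace T with U for the mRNA.

5′-GCUCUGAAUGGCACAGUUUCUGACCGUCUGCAUGCGUGCCAAUACUGUGUUGC-3′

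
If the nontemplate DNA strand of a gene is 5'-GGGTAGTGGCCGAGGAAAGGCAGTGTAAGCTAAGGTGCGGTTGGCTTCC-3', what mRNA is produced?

5'-GGGUAGUGGCCGAGGAAAGGCAGUGUAAGCUAAGGUGCGGUUGGCUUCC-3'

mRNA has the coding-strand sequence with U in place of T.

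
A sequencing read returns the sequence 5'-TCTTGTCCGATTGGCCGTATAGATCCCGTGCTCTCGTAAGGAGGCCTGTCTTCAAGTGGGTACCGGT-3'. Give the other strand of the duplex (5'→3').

The complement of TCTTGTCCGATTGGCCGTATAGATCCCGTGCTCTCGTAAGGAGGCCTGTCTTCAAGTGGGTACCGGT is AGAACAGGCTAACCGGCATATCTAGGGCACGAGAGCATTCCTCCGGACAGAAGTTCACCCATGGCCA (A↔T, G↔C). DNA strands are antiparallel, so the complementary strand runs 3'→5'; reversing gives the 5'→3' form.

5'-ACCGGTACCCACTTGAAGACAGGCCTCCTTACGAGAGCACGGGATCTATACGGCCAATCGGACAAGA-3'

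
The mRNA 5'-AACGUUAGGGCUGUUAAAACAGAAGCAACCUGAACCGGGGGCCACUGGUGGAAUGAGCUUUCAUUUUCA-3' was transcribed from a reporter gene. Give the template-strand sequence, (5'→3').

5′-TGAAAATGAAAGCTCATTCCACCAGTGGCCCCCGGTTCAGGTTGCTTCTGTTTTAACAGCCCTAACGTT-3′

Replace U with T to get the coding DNA strand: AACGTTAGGGCTGTTAAAACAGAAGCAACCTGAACCGGGGGCCACTGGTGGAATGAGCTTTCATTTTCA. The template strand is its reverse complement (complement TTGCAATCCCGACAATTTTGTCTTCGTTGGACTTGGCCCCCGGTGACCACCTTACTCGAAAGTAAAAGT, then reverse).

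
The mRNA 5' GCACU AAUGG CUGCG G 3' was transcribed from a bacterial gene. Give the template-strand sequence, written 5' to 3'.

5'-CCGCAGCCATTAGTGC-3'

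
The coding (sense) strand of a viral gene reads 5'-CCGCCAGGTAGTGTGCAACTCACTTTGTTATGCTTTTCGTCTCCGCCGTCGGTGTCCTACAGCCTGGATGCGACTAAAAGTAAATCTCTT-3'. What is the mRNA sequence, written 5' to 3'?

5'-CCGCCAGGUAGUGUGCAACUCACUUUGUUAUGCUUUUCGUCUCCGCCGUCGGUGUCCUACAGCCUGGAUGCGACUAAAAGUAAAUCUCUU-3'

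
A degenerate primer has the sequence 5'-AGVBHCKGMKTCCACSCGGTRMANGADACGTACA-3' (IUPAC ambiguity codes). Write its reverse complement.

5'-TGTACGTHTCNTKYACCGSGTGGAMKCMGDVBCT-3'

Standard pairs A↔T, G↔C; ambiguity codes pair R↔Y, M↔K, S↔S, B↔V, D↔H, N↔N. Complement (TCBVDGMCKMAGGTGSGCCAYKTNCTHTGCATGT), then reverse for 5'→3'.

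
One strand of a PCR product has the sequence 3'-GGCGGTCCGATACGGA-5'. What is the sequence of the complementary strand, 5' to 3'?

The strand is given 3'→5', so its complement runs 5'→3' in the same left-to-right order: pair each base A↔T, G↔C.

5'-CCGCCAGGCTATGCCT-3'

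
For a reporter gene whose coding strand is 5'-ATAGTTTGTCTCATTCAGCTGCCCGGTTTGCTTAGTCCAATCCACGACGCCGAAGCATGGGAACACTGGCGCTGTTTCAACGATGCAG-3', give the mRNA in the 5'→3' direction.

5'-AUAGUUUGUCUCAUUCAGCUGCCCGGUUUGCUUAGUCCAAUCCACGACGCCGAAGCAUGGGAACACUGGCGCUGUUUCAACGAUGCAG-3'

mRNA has the coding-strand sequence with U in place of T.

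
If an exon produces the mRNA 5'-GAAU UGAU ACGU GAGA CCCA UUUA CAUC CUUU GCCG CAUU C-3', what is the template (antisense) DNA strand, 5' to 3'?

Replace U with T to get the coding DNA strand: GAATTGATACGTGAGACCCATTTACATCCTTTGCCGCATTC. The template strand is its reverse complement (complement CTTAACTATGCACTCTGGGTAAATGTAGGAAACGGCGTAAG, then reverse).

5'-GAATGCGGCAAAGGATGTAAATGGGTCTCACGTATCAATTC-3'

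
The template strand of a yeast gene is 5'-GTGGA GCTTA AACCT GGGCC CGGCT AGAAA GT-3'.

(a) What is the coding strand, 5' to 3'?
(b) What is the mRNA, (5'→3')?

(a) The coding strand is the reverse complement of the template: complement CACCTCGAATTTGGACCCGGGCCGATCTTTCA, then reverse.
(b) mRNA has the coding-strand sequence with T→U.

(a) 5'-ACTTTCTAGCCGGGCCCAGGTTTAAGCTCCAC-3'
(b) 5′-ACUUUCUAGCCGGGCCCAGGUUUAAGCUCCAC-3′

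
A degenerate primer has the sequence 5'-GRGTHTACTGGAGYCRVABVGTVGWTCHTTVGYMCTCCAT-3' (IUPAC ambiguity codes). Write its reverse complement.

5'-ATGGAGKRCBAADGAWCBACBVTBYGRCTCCAGTADACYC-3'

Standard pairs A↔T, G↔C; ambiguity codes pair R↔Y, M↔K, W↔W, B↔V, H↔D. Complement (CYCADATGACCTCRGYBTVBCABCWAGDAABCRKGAGGTA), then reverse for 5'→3'.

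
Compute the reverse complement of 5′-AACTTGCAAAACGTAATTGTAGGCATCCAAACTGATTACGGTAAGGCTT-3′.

5'-AAGCCTTACCGTAATCAGTTTGGATGCCTACAATTACGTTTTGCAAGTT-3'

Complement each base (A↔T, G↔C): TTGAACGTTTTGCATTAACATCCGTAGGTTTGACTAATGCCATTCCGAA. Then reverse.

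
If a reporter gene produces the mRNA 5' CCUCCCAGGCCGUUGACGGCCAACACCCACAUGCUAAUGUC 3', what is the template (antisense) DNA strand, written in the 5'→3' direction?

Replace U with T to get the coding DNA strand: CCTCCCAGGCCGTTGACGGCCAACACCCACATGCTAATGTC. The template strand is its reverse complement (complement GGAGGGTCCGGCAACTGCCGGTTGTGGGTGTACGATTACAG, then reverse).

5'-GACATTAGCATGTGGGTGTTGGCCGTCAACGGCCTGGGAGG-3'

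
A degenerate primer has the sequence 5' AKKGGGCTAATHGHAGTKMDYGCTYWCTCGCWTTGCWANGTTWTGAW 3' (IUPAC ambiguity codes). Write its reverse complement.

5'-WTCAWAACNTWGCAAWGCGAGWRAGCRHKMACTDCDATTAGCCCMMT-3'

Standard pairs A↔T, G↔C; ambiguity codes pair Y↔R, M↔K, W↔W, D↔H, N↔N. Complement (TMMCCCGATTADCDTCAMKHRCGARWGAGCGWAACGWTNCAAWACTW), then reverse for 5'→3'.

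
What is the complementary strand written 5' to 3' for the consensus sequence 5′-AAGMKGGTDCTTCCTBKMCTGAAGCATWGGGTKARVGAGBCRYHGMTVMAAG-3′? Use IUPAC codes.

Standard pairs A↔T, G↔C; ambiguity codes pair R↔Y, M↔K, W↔W, B↔V, D↔H. Complement (TTCKMCCAHGAAGGAVMKGACTTCGTAWCCCAMTYBCTCVGYRDCKABKTTC), then reverse for 5'→3'.

5′-CTTKBAKCDRYGVCTCBYTMACCCWATGCTTCAGKMVAGGAAGHACCMKCTT-3′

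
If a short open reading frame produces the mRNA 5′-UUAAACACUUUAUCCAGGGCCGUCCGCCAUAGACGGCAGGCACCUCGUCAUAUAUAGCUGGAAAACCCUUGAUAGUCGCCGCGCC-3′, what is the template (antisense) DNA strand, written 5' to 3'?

Replace U with T to get the coding DNA strand: TTAAACACTTTATCCAGGGCCGTCCGCCATAGACGGCAGGCACCTCGTCATATATAGCTGGAAAACCCTTGATAGTCGCCGCGCC. The template strand is its reverse complement (complement AATTTGTGAAATAGGTCCCGGCAGGCGGTATCTGCCGTCCGTGGAGCAGTATATATCGACCTTTTGGGAACTATCAGCGGCGCGG, then reverse).

5'-GGCGCGGCGACTATCAAGGGTTTTCCAGCTATATATGACGAGGTGCCTGCCGTCTATGGCGGACGGCCCTGGATAAAGTGTTTAA-3'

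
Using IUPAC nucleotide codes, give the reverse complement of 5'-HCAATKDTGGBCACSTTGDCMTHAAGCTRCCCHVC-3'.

Standard pairs A↔T, G↔C; ambiguity codes pair R↔Y, M↔K, S↔S, B↔V, D↔H. Complement (DGTTAMHACCVGTGSAACHGKADTTCGAYGGGDBG), then reverse for 5'→3'.

5'-GBDGGGYAGCTTDAKGHCAASGTGVCCAHMATTGD-3'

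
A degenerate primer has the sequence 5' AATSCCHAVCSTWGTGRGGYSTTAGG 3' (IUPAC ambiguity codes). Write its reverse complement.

5'-CCTAASRCCYCACWASGBTDGGSATT-3'

Standard pairs A↔T, G↔C; ambiguity codes pair R↔Y, W↔W, S↔S, H↔D, V↔B. Complement (TTASGGDTBGSAWCACYCCRSAATCC), then reverse for 5'→3'.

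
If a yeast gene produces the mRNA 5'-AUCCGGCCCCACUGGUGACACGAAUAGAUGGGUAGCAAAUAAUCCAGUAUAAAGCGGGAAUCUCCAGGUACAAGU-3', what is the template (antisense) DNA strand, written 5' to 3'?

5'-ACTTGTACCTGGAGATTCCCGCTTTATACTGGATTATTTGCTACCCATCTATTCGTGTCACCAGTGGGGCCGGAT-3'

Replace U with T to get the coding DNA strand: ATCCGGCCCCACTGGTGACACGAATAGATGGGTAGCAAATAATCCAGTATAAAGCGGGAATCTCCAGGTACAAGT. The template strand is its reverse complement (complement TAGGCCGGGGTGACCACTGTGCTTATCTACCCATCGTTTATTAGGTCATATTTCGCCCTTAGAGGTCCATGTTCA, then reverse).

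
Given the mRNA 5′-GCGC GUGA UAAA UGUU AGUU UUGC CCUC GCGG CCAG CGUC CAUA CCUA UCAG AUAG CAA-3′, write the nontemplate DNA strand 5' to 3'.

5'-GCGCGTGATAAATGTTAGTTTTGCCCTCGCGGCCAGCGTCCATACCTATCAGATAGCAA-3'

The coding DNA strand has the same 5'→3' sequence as the mRNA with U replaced by T.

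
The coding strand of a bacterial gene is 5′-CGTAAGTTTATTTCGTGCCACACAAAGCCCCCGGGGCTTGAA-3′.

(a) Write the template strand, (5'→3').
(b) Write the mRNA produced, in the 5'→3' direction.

(a) 5'-TTCAAGCCCCGGGGGCTTTGTGTGGCACGAAATAAACTTACG-3'
(b) 5′-CGUAAGUUUAUUUCGUGCCACACAAAGCCCCCGGGGCUUGAA-3′

(a) The template strand is the reverse complement of the coding strand: complement GCATTCAAATAAAGCACGGTGTGTTTCGGGGGCCCCGAACTT, then reverse.
(b) mRNA matches the coding strand with T→U.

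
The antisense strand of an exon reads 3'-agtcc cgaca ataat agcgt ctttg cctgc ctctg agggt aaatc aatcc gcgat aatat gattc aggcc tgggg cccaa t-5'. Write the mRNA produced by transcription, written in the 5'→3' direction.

Reading the template 3'→5' as shown, RNA polymerase pairs each base (A→U, T→A, G↔C) to build mRNA 5'→3' directly.

5'-UCAGGGCUGUUAUUAUCGCAGAAACGGACGGAGACUCCCAUUUAGUUAGGCGCUAUUAUACUAAGUCCGGACCCCGGGUUA-3'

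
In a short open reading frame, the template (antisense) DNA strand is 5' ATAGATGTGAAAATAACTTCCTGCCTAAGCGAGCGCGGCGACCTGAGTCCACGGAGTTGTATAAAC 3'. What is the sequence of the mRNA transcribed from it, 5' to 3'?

The mRNA has the sequence of the coding strand (reverse complement of the template) with T→U. Reverse complement of ATAGATGTGAAAATAACTTCCTGCCTAAGCGAGCGCGGCGACCTGAGTCCACGGAGTTGTATAAAC is GTTTATACAACTCCGTGGACTCAGGTCGCCGCGCTCGCTTAGGCAGGAAGTTATTTTCACATCTAT; then T→U.

5'-GUUUAUACAACUCCGUGGACUCAGGUCGCCGCGCUCGCUUAGGCAGGAAGUUAUUUUCACAUCUAU-3'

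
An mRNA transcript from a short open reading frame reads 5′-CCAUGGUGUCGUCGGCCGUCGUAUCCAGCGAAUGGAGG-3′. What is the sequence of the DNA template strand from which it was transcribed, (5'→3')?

Replace U with T to get the coding DNA strand: CCATGGTGTCGTCGGCCGTCGTATCCAGCGAATGGAGG. The template strand is its reverse complement (complement GGTACCACAGCAGCCGGCAGCATAGGTCGCTTACCTCC, then reverse).

5'-CCTCCATTCGCTGGATACGACGGCCGACGACACCATGG-3'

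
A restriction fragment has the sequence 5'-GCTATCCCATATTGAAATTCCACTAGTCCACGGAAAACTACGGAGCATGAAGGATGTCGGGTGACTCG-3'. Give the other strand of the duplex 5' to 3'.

5'-CGAGTCACCCGACATCCTTCATGCTCCGTAGTTTTCCGTGGACTAGTGGAATTTCAATATGGGATAGC-3'

Pairing A↔T and G↔C gives CGATAGGGTATAACTTTAAGGTGATCAGGTGCCTTTTGATGCCTCGTACTTCCTACAGCCCACTGAGC, running 3'→5'. Reverse for the 5'→3' convention.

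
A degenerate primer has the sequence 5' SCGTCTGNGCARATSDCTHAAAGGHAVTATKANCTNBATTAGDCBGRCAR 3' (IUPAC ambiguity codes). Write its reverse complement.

5'-YTGYCVGHCTAATVNAGNTMATABTDCCTTTDAGHSATYTGCNCAGACGS-3'

Standard pairs A↔T, G↔C; ambiguity codes pair R↔Y, K↔M, S↔S, B↔V, D↔H, N↔N. Complement (SGCAGACNCGTYTASHGADTTTCCDTBATAMTNGANVTAATCHGVCYGTY), then reverse for 5'→3'.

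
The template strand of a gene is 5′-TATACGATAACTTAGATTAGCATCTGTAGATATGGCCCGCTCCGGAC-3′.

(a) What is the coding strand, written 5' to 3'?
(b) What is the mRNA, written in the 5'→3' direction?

(a) 5′-GTCCGGAGCGGGCCATATCTACAGATGCTAATCTAAGTTATCGTATA-3′
(b) 5'-GUCCGGAGCGGGCCAUAUCUACAGAUGCUAAUCUAAGUUAUCGUAUA-3'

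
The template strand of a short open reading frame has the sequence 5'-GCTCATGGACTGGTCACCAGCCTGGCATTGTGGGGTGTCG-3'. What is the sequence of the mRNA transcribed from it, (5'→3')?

5'-CGACACCCCACAAUGCCAGGCUGGUGACCAGUCCAUGAGC-3'

The mRNA has the sequence of the coding strand (reverse complement of the template) with T→U. Reverse complement of GCTCATGGACTGGTCACCAGCCTGGCATTGTGGGGTGTCG is CGACACCCCACAATGCCAGGCTGGTGACCAGTCCATGAGC; then T→U.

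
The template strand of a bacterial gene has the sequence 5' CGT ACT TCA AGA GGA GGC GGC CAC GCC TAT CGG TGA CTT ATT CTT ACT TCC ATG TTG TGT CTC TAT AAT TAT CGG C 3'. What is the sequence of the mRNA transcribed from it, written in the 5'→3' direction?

RNA polymerase reads the template 3'→5' and synthesizes mRNA 5'→3' by base-pairing (A→U, T→A, G↔C). The complement of the template is GCATGAAGTTCTCCTCCGCCGGTGCGGATAGCCACTGAATAAGAATGAAGGTACAACACAGAGATATTAATAGCCG; antiparallel, so 5'→3' the coding strand is GCCGATAATTATAGAGACACAACATGGAAGTAAGAATAAGTCACCGATAGGCGTGGCCGCCTCCTCTTGAAGTACG. Replace T with U for the mRNA.

5'-GCCGAUAAUUAUAGAGACACAACAUGGAAGUAAGAAUAAGUCACCGAUAGGCGUGGCCGCCUCCUCUUGAAGUACG-3'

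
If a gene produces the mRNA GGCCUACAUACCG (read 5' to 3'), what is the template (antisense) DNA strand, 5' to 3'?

5'-CGGTATGTAGGCC-3'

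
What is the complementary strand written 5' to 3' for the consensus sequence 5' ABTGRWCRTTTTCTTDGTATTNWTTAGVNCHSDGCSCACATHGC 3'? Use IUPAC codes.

5'-GCDATGTGSGCHSDGNBCTAAWNAATACHAAGAAAAYGWYCAVT-3'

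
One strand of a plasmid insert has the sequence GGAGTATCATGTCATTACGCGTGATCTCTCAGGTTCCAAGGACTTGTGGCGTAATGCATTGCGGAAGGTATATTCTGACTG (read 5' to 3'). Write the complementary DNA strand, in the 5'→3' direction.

5′-CAGTCAGAATATACCTTCCGCAATGCATTACGCCACAAGTCCTTGGAACCTGAGAGATCACGCGTAATGACATGATACTCC-3′

Pairing A↔T and G↔C gives CCTCATAGTACAGTAATGCGCACTAGAGAGTCCAAGGTTCCTGAACACCGCATTACGTAACGCCTTCCATATAAGACTGAC, running 3'→5'. Reverse for the 5'→3' convention.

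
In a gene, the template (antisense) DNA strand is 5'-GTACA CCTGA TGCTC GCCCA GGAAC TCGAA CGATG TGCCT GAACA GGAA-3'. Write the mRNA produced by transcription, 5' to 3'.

5'-UUCCUGUUCAGGCACAUCGUUCGAGUUCCUGGGCGAGCAUCAGGUGUAC-3'

RNA polymerase reads the template 3'→5' and synthesizes mRNA 5'→3' by base-pairing (A→U, T→A, G↔C). The complement of the template is CATGTGGACTACGAGCGGGTCCTTGAGCTTGCTACACGGACTTGTCCTT; antiparallel, so 5'→3' the coding strand is TTCCTGTTCAGGCACATCGTTCGAGTTCCTGGGCGAGCATCAGGTGTAC. Replace T with U for the mRNA.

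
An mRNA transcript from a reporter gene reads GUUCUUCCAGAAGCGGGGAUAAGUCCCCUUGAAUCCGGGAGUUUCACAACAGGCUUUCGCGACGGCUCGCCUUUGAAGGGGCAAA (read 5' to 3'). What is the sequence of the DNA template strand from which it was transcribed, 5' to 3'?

Replace U with T to get the coding DNA strand: GTTCTTCCAGAAGCGGGGATAAGTCCCCTTGAATCCGGGAGTTTCACAACAGGCTTTCGCGACGGCTCGCCTTTGAAGGGGCAAA. The template strand is its reverse complement (complement CAAGAAGGTCTTCGCCCCTATTCAGGGGAACTTAGGCCCTCAAAGTGTTGTCCGAAAGCGCTGCCGAGCGGAAACTTCCCCGTTT, then reverse).

5′-TTTGCCCCTTCAAAGGCGAGCCGTCGCGAAAGCCTGTTGTGAAACTCCCGGATTCAAGGGGACTTATCCCCGCTTCTGGAAGAAC-3′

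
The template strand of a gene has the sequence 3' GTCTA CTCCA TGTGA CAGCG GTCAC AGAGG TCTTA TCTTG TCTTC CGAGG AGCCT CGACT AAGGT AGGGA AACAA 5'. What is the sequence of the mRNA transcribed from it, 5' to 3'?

5′-CAGAUGAGGUACACUGUCGCCAGUGUCUCCAGAAUAGAACAGAAGGCUCCUCGGAGCUGAUUCCAUCCCUUUGUU-3′

Reading the template 3'→5' as shown, RNA polymerase pairs each base (A→U, T→A, G↔C) to build mRNA 5'→3' directly.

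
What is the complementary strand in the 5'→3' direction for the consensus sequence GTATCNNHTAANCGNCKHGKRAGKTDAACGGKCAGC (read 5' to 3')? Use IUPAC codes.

5'-GCTGMCCGTTHAMCTYMCDMGNCGNTTADNNGATAC-3'

Standard pairs A↔T, G↔C; ambiguity codes pair R↔Y, K↔M, D↔H, N↔N. Complement (CATAGNNDATTNGCNGMDCMYTCMAHTTGCCMGTCG), then reverse for 5'→3'.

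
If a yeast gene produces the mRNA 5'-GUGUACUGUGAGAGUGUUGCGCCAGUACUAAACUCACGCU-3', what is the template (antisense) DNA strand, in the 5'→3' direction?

5'-AGCGTGAGTTTAGTACTGGCGCAACACTCTCACAGTACAC-3'

Replace U with T to get the coding DNA strand: GTGTACTGTGAGAGTGTTGCGCCAGTACTAAACTCACGCT. The template strand is its reverse complement (complement CACATGACACTCTCACAACGCGGTCATGATTTGAGTGCGA, then reverse).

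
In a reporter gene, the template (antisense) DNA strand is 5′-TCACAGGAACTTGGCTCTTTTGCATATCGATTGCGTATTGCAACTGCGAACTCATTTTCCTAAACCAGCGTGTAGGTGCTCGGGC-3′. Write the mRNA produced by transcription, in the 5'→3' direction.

The mRNA has the sequence of the coding strand (reverse complement of the template) with T→U. Reverse complement of TCACAGGAACTTGGCTCTTTTGCATATCGATTGCGTATTGCAACTGCGAACTCATTTTCCTAAACCAGCGTGTAGGTGCTCGGGC is GCCCGAGCACCTACACGCTGGTTTAGGAAAATGAGTTCGCAGTTGCAATACGCAATCGATATGCAAAAGAGCCAAGTTCCTGTGA; then T→U.

5'-GCCCGAGCACCUACACGCUGGUUUAGGAAAAUGAGUUCGCAGUUGCAAUACGCAAUCGAUAUGCAAAAGAGCCAAGUUCCUGUGA-3'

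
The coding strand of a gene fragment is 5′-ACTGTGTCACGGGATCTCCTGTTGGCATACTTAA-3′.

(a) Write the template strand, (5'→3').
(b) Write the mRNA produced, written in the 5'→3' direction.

(a) The template strand is the reverse complement of the coding strand: complement TGACACAGTGCCCTAGAGGACAACCGTATGAATT, then reverse.
(b) mRNA matches the coding strand with T→U.

(a) 5'-TTAAGTATGCCAACAGGAGATCCCGTGACACAGT-3'
(b) 5'-ACUGUGUCACGGGAUCUCCUGUUGGCAUACUUAA-3'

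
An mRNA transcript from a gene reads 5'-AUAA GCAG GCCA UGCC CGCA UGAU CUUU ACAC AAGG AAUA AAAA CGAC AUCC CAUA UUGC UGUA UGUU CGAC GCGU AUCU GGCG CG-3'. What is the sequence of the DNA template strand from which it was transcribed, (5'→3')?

5'-CGCGCCAGATACGCGTCGAACATACAGCAATATGGGATGTCGTTTTTATTCCTTGTGTAAAGATCATGCGGGCATGGCCTGCTTAT-3'

Replace U with T to get the coding DNA strand: ATAAGCAGGCCATGCCCGCATGATCTTTACACAAGGAATAAAAACGACATCCCATATTGCTGTATGTTCGACGCGTATCTGGCGCG. The template strand is its reverse complement (complement TATTCGTCCGGTACGGGCGTACTAGAAATGTGTTCCTTATTTTTGCTGTAGGGTATAACGACATACAAGCTGCGCATAGACCGCGC, then reverse).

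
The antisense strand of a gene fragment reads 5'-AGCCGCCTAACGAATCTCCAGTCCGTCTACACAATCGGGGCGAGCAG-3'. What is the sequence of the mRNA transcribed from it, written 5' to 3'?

5′-CUGCUCGCCCCGAUUGUGUAGACGGACUGGAGAUUCGUUAGGCGGCU-3′

The mRNA has the sequence of the coding strand (reverse complement of the template) with T→U. Reverse complement of AGCCGCCTAACGAATCTCCAGTCCGTCTACACAATCGGGGCGAGCAG is CTGCTCGCCCCGATTGTGTAGACGGACTGGAGATTCGTTAGGCGGCT; then T→U.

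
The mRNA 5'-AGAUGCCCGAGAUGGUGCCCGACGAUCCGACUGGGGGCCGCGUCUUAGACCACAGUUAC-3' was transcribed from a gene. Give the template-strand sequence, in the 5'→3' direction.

5'-GTAACTGTGGTCTAAGACGCGGCCCCCAGTCGGATCGTCGGGCACCATCTCGGGCATCT-3'

Replace U with T to get the coding DNA strand: AGATGCCCGAGATGGTGCCCGACGATCCGACTGGGGGCCGCGTCTTAGACCACAGTTAC. The template strand is its reverse complement (complement TCTACGGGCTCTACCACGGGCTGCTAGGCTGACCCCCGGCGCAGAATCTGGTGTCAATG, then reverse).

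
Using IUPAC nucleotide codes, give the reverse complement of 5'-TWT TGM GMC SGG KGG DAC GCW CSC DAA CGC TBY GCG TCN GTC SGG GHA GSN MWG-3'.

Standard pairs A↔T, G↔C; ambiguity codes pair Y↔R, M↔K, W↔W, S↔S, B↔V, D↔H, N↔N. Complement (AWAACKCKGSCCMCCHTGCGWGSGHTTGCGAVRCGCAGNCAGSCCCDTCSNKWC), then reverse for 5'→3'.

5'-CWKNSCTDCCCSGACNGACGCRVAGCGTTHGSGWGCGTHCCMCCSGKCKCAAWA-3'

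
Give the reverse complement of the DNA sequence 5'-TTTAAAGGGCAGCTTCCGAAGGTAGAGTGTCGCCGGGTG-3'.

Complement each base (A↔T, G↔C): AAATTTCCCGTCGAAGGCTTCCATCTCACAGCGGCCCAC. Then reverse.

5'-CACCCGGCGACACTCTACCTTCGGAAGCTGCCCTTTAAA-3'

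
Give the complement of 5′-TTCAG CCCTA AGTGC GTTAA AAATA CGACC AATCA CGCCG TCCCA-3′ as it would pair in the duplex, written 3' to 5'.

Base-pairing A↔T, G↔C gives the complement. The complementary strand is antiparallel, so paired with a 5'→3' strand it runs 3'→5'.

3'-AAGTCGGGATTCACGCAATTTTTATGCTGGTTAGTGCGGCAGGGT-5'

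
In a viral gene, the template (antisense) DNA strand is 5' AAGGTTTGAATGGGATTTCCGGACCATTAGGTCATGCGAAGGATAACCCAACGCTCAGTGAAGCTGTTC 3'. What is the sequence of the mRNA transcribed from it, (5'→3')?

5'-GAACAGCUUCACUGAGCGUUGGGUUAUCCUUCGCAUGACCUAAUGGUCCGGAAAUCCCAUUCAAACCUU-3'

The mRNA has the sequence of the coding strand (reverse complement of the template) with T→U. Reverse complement of AAGGTTTGAATGGGATTTCCGGACCATTAGGTCATGCGAAGGATAACCCAACGCTCAGTGAAGCTGTTC is GAACAGCTTCACTGAGCGTTGGGTTATCCTTCGCATGACCTAATGGTCCGGAAATCCCATTCAAACCTT; then T→U.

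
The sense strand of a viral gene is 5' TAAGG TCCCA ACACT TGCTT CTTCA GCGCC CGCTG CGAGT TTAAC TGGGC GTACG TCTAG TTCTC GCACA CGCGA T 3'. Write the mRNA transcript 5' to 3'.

The mRNA is synthesized from the template strand, so it matches the coding strand with T replaced by U.

5'-UAAGGUCCCAACACUUGCUUCUUCAGCGCCCGCUGCGAGUUUAACUGGGCGUACGUCUAGUUCUCGCACACGCGAU-3'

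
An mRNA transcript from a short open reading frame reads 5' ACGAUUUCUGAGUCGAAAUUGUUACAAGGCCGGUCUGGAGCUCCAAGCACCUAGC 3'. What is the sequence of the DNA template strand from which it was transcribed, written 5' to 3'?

5'-GCTAGGTGCTTGGAGCTCCAGACCGGCCTTGTAACAATTTCGACTCAGAAATCGT-3'

Replace U with T to get the coding DNA strand: ACGATTTCTGAGTCGAAATTGTTACAAGGCCGGTCTGGAGCTCCAAGCACCTAGC. The template strand is its reverse complement (complement TGCTAAAGACTCAGCTTTAACAATGTTCCGGCCAGACCTCGAGGTTCGTGGATCG, then reverse).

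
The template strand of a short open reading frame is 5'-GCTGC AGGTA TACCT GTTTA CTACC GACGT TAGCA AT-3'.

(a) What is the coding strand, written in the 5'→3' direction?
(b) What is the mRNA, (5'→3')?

(a) 5'-ATTGCTAACGTCGGTAGTAAACAGGTATACCTGCAGC-3'
(b) 5′-AUUGCUAACGUCGGUAGUAAACAGGUAUACCUGCAGC-3′

(a) The coding strand is the reverse complement of the template: complement CGACGTCCATATGGACAAATGATGGCTGCAATCGTTA, then reverse.
(b) mRNA has the coding-strand sequence with T→U.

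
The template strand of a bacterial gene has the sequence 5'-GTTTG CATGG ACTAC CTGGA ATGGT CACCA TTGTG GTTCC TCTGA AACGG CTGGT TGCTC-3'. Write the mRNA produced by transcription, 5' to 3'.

The mRNA has the sequence of the coding strand (reverse complement of the template) with T→U. Reverse complement of GTTTGCATGGACTACCTGGAATGGTCACCATTGTGGTTCCTCTGAAACGGCTGGTTGCTC is GAGCAACCAGCCGTTTCAGAGGAACCACAATGGTGACCATTCCAGGTAGTCCATGCAAAC; then T→U.

5'-GAGCAACCAGCCGUUUCAGAGGAACCACAAUGGUGACCAUUCCAGGUAGUCCAUGCAAAC-3'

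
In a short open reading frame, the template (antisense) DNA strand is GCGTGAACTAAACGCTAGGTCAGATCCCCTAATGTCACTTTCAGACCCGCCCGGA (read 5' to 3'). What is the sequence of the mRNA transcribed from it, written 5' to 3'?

RNA polymerase reads the template 3'→5' and synthesizes mRNA 5'→3' by base-pairing (A→U, T→A, G↔C). The complement of the template is CGCACTTGATTTGCGATCCAGTCTAGGGGATTACAGTGAAAGTCTGGGCGGGCCT; antiparallel, so 5'→3' the coding strand is TCCGGGCGGGTCTGAAAGTGACATTAGGGGATCTGACCTAGCGTTTAGTTCACGC. Replace T with U for the mRNA.

5′-UCCGGGCGGGUCUGAAAGUGACAUUAGGGGAUCUGACCUAGCGUUUAGUUCACGC-3′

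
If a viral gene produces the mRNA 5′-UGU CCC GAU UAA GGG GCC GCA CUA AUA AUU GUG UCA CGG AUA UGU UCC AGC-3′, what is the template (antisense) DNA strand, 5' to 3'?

Replace U with T to get the coding DNA strand: TGTCCCGATTAAGGGGCCGCACTAATAATTGTGTCACGGATATGTTCCAGC. The template strand is its reverse complement (complement ACAGGGCTAATTCCCCGGCGTGATTATTAACACAGTGCCTATACAAGGTCG, then reverse).

5'-GCTGGAACATATCCGTGACACAATTATTAGTGCGGCCCCTTAATCGGGACA-3'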